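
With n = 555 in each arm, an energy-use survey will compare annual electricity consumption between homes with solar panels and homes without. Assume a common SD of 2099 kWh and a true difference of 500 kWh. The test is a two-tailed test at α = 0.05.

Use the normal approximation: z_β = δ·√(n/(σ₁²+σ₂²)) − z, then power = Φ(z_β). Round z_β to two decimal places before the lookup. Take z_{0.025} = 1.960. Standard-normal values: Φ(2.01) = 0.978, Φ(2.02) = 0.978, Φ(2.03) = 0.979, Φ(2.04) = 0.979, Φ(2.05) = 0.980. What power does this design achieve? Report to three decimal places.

Power ≈ 0.978

z_β = δ·√(n/(σ₁²+σ₂²)) − z_{α/2}
    = 500 · √(555/8811602) − 1.960
    = 500 · 0.00794 − 1.960
    = 3.9682 − 1.960 = 2.0082 → 2.01
Power = Φ(2.01) = 0.978.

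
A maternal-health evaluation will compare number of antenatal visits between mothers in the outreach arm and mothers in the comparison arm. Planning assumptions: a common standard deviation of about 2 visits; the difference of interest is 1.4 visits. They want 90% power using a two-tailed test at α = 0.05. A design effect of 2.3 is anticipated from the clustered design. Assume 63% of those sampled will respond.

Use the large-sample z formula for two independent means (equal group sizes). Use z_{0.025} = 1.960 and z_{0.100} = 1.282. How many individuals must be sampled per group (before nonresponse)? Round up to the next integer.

n = (z_{α/2} + z_β)² · (σ₁² + σ₂²) / δ²
  = (1.960 + 1.282)² · (2·2² = 8) / 1.4²
  = 10.5106 · 8 / 1.96
  = 42.90
Design effect: 2.3 × 42.90 = 98.67.
Adjust for 63% response: 98.67 / 0.63 = 156.62.
Round up → n = 157 per group.

n = 157 per group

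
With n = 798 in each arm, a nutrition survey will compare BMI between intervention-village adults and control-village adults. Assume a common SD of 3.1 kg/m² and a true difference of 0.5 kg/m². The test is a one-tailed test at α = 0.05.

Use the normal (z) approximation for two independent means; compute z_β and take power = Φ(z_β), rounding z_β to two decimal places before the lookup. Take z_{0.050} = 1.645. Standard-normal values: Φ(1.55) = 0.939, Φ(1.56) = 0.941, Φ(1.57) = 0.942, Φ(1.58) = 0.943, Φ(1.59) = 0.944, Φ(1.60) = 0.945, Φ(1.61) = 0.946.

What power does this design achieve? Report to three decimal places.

z_β = δ·√(n/(σ₁²+σ₂²)) − z_α
    = 0.5 · √(798/19.22) − 1.645
    = 0.5 · 6.44354 − 1.645
    = 3.2218 − 1.645 = 1.5768 → 1.58
Power = Φ(1.58) = 0.943.

Power ≈ 0.943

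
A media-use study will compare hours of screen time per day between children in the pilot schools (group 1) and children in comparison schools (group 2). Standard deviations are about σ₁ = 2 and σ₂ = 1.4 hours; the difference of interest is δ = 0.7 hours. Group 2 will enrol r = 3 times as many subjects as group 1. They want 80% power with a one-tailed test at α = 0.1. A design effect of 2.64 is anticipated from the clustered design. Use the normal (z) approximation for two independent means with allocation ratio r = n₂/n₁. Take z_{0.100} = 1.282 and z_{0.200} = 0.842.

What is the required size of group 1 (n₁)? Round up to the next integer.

n₁ = (z_α + z_β)² · (σ₁² + σ₂²/r) / δ²
   = (1.282 + 0.842)² · (2² + 1.4²/3) / 0.7²
   = 4.5114 · (4 + 0.65333) / 0.49
   = 4.5114 · 4.6533 / 0.49
   = 42.84
Design effect: 2.64 × 42.84 = 113.10.
Round up → n₁ = 114; n₂ = r·n₁ = 3 × 114 = 342.

n₁ = 114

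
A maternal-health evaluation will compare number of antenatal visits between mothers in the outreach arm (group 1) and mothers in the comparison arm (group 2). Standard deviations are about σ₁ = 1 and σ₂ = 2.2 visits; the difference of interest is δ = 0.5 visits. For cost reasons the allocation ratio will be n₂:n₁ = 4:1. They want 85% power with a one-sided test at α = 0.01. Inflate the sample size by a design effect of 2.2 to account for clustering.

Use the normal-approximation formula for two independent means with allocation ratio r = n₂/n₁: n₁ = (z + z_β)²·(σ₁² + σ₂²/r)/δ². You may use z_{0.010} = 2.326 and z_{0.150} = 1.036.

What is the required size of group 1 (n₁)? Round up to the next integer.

n₁ = (z_α + z_β)² · (σ₁² + σ₂²/r) / δ²
   = (2.326 + 1.036)² · (1² + 2.2²/4) / 0.5²
   = 11.3030 · (1 + 1.21) / 0.25
   = 11.3030 · 2.21 / 0.25
   = 99.92
Design effect: 2.2 × 99.92 = 219.82.
Round up → n₁ = 220; n₂ = r·n₁ = 4 × 220 = 880.

n₁ = 220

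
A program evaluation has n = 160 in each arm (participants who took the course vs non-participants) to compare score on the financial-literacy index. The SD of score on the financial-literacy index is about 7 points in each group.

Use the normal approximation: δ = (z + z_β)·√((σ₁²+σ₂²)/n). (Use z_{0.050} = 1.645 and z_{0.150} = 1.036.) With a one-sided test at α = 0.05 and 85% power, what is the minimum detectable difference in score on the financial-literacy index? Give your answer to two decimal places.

δ = (z_α + z_β) · √((σ₁²+σ₂²)/n)
  = (1.645 + 1.036) · √(98/160)
  = 2.681 · √0.6125
  = 2.681 · 0.7826
  = 2.0982

Minimum detectable difference ≈ 2.10 points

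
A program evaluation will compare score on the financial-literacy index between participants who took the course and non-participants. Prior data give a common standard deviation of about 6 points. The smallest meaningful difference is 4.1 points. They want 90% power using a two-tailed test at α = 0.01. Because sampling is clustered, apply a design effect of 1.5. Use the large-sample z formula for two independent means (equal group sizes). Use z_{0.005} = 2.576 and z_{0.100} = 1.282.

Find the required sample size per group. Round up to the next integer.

n = 96 per group

n = (z_{α/2} + z_β)² · (σ₁² + σ₂²) / δ²
  = (2.576 + 1.282)² · (2·6² = 72) / 4.1²
  = 14.8842 · 72 / 16.81
  = 63.75
Design effect: 1.5 × 63.75 = 95.63.
Round up → n = 96 per group.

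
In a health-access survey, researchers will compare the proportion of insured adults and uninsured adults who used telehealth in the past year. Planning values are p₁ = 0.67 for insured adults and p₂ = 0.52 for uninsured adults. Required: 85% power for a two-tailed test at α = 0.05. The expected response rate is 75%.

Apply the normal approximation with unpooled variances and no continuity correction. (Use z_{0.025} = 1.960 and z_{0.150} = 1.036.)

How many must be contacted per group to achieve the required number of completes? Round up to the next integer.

n = (z_{α/2} + z_β)² · [p₁(1−p₁) + p₂(1−p₂)] / (p₁ − p₂)²
  = (1.960 + 1.036)² · (0.67·0.33 + 0.52·0.48) / (0.15)²
  = (2.996)² · (0.2211 + 0.2496) / 0.0225
  = 8.9760 · 0.4707 / 0.0225
  = 187.78
Adjust for 75% response: 187.78 / 0.75 = 250.37.
Round up → n = 251 per group.

n = 251 per group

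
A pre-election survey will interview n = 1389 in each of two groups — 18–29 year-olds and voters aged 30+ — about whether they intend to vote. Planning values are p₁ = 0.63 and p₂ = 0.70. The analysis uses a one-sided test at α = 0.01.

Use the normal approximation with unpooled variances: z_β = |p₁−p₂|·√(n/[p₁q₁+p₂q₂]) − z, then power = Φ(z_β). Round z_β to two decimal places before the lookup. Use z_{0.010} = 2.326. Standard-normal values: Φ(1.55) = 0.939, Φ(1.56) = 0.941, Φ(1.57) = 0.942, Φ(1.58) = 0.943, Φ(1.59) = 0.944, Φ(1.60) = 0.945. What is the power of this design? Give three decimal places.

z_β = |p₁−p₂|·√(n/[p₁q₁+p₂q₂]) − z_α
    = 0.07 · √(1389/0.4431) − 2.326
    = 0.07 · 55.9887 − 2.326
    = 3.9192 − 2.326 = 1.5932 → 1.59
Power = Φ(1.59) = 0.944.

Power ≈ 0.944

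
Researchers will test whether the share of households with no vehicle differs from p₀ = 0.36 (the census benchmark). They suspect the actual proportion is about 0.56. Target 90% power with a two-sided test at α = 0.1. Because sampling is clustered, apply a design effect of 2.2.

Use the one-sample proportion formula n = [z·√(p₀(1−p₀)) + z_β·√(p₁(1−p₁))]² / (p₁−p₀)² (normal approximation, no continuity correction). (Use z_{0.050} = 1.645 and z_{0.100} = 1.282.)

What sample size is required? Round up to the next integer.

n = 112

n = [z_{α/2}·√(p₀q₀) + z_β·√(p₁q₁)]² / (p₁ − p₀)²
  = [1.645·√(0.36·0.64) + 1.282·√(0.56·0.44)]² / (0.20)²
  = [1.645·0.4800 + 1.282·0.4964]² / 0.0400
  = [1.4260]² / 0.0400
  = 50.83
Design effect: 2.2 × 50.83 = 111.84.
Round up → n = 112.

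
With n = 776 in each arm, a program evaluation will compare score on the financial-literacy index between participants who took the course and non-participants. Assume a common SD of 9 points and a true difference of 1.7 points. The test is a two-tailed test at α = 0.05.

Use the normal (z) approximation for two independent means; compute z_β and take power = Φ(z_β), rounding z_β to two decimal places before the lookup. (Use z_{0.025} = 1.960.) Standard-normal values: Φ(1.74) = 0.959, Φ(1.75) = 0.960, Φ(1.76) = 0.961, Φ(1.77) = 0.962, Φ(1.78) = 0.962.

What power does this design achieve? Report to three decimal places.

Power ≈ 0.961

z_β = δ·√(n/(σ₁²+σ₂²)) − z_{α/2}
    = 1.7 · √(776/162) − 1.960
    = 1.7 · 2.18864 − 1.960
    = 3.7207 − 1.960 = 1.7607 → 1.76
Power = Φ(1.76) = 0.961.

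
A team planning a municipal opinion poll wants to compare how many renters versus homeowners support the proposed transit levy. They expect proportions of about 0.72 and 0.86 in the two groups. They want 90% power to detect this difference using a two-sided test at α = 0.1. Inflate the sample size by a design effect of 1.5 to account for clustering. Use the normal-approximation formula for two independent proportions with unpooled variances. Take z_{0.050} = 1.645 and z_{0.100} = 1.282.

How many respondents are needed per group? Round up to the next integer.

n = (z_{α/2} + z_β)² · [p₁(1−p₁) + p₂(1−p₂)] / (p₁ − p₂)²
  = (1.645 + 1.282)² · (0.72·0.28 + 0.86·0.14) / (-0.14)²
  = (2.927)² · (0.2016 + 0.1204) / 0.0196
  = 8.5673 · 0.3220 / 0.0196
  = 140.75
Design effect: 1.5 × 140.75 = 211.12.
Round up → n = 212 per group.

n = 212 per group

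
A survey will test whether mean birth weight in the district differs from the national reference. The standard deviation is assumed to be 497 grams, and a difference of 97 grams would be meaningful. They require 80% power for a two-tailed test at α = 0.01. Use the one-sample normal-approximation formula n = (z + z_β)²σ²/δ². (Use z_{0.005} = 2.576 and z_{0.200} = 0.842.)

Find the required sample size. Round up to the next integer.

n = (z_{α/2} + z_β)² · σ² / δ²
  = (2.576 + 0.842)² · 497² / 97²
  = 11.6827 · 247009 / 9409
  = 306.70
Round up → n = 307.

n = 307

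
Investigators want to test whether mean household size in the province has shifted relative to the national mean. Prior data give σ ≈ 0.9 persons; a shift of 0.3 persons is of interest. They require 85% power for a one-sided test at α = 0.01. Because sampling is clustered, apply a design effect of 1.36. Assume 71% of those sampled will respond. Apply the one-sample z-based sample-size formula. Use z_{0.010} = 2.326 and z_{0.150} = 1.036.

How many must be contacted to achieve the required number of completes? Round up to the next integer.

n = 195

n = (z_α + z_β)² · σ² / δ²
  = (2.326 + 1.036)² · 0.9² / 0.3²
  = 11.3030 · 0.81 / 0.09
  = 101.73
Design effect: 1.36 × 101.73 = 138.35.
Adjust for 71% response: 138.35 / 0.71 = 194.86.
Round up → n = 195.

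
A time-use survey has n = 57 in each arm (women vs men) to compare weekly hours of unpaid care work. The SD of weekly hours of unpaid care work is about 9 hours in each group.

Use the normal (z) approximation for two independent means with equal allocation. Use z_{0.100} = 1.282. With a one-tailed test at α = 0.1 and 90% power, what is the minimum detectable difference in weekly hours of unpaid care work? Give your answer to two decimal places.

Minimum detectable difference ≈ 4.32 hours

δ = (z_α + z_β) · √((σ₁²+σ₂²)/n)
  = (1.282 + 1.282) · √(162/57)
  = 2.564 · √2.8421
  = 2.564 · 1.6859
  = 4.3225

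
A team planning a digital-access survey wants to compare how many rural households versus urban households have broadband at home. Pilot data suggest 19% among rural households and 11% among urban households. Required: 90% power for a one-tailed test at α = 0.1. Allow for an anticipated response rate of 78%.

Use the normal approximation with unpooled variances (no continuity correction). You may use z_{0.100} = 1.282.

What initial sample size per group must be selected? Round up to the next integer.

n = 332 per group

n = (z_α + z_β)² · [p₁(1−p₁) + p₂(1−p₂)] / (p₁ − p₂)²
  = (1.282 + 1.282)² · (0.19·0.81 + 0.11·0.89) / (0.08)²
  = (2.564)² · (0.1539 + 0.0979) / 0.0064
  = 6.5741 · 0.2518 / 0.0064
  = 258.65
Adjust for 78% response: 258.65 / 0.78 = 331.60.
Round up → n = 332 per group.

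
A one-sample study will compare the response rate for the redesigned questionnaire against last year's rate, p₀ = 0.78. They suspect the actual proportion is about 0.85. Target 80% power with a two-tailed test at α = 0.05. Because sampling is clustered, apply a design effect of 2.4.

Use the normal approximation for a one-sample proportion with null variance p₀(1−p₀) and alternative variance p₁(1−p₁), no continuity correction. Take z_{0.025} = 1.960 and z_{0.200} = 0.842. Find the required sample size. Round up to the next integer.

n = 607

n = [z_{α/2}·√(p₀q₀) + z_β·√(p₁q₁)]² / (p₁ − p₀)²
  = [1.960·√(0.78·0.22) + 0.842·√(0.85·0.15)]² / (0.07)²
  = [1.960·0.4142 + 0.842·0.3571]² / 0.0049
  = [1.1126]² / 0.0049
  = 252.62
Design effect: 2.4 × 252.62 = 606.28.
Round up → n = 607.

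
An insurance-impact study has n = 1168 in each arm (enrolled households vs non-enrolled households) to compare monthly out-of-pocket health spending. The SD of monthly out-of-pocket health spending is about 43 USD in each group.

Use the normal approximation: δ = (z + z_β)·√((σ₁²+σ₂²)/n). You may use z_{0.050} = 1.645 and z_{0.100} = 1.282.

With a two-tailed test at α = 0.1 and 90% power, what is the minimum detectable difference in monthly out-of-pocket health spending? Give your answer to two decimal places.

δ = (z_{α/2} + z_β) · √((σ₁²+σ₂²)/n)
  = (1.645 + 1.282) · √(3698/1168)
  = 2.927 · √3.1661
  = 2.927 · 1.7794
  = 5.2082

Minimum detectable difference ≈ 5.21 USD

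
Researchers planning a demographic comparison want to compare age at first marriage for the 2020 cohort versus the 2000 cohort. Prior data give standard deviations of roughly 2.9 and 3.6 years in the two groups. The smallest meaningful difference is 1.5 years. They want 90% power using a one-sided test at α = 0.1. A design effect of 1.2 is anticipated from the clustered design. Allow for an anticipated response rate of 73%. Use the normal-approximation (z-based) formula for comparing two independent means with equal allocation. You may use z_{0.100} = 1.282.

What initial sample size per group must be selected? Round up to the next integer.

n = (z_α + z_β)² · (σ₁² + σ₂²) / δ²
  = (1.282 + 1.282)² · (2.9² + 3.6² = 21.37) / 1.5²
  = 6.5741 · 21.37 / 2.25
  = 62.44
Design effect: 1.2 × 62.44 = 74.93.
Adjust for 73% response: 74.93 / 0.73 = 102.64.
Round up → n = 103 per group.

n = 103 per group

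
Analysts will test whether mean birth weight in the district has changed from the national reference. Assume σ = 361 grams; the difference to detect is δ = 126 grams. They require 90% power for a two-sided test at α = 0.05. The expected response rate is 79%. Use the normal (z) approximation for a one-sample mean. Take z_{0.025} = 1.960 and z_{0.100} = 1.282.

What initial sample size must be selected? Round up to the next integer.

n = (z_{α/2} + z_β)² · σ² / δ²
  = (1.960 + 1.282)² · 361² / 126²
  = 10.5106 · 130321 / 15876
  = 86.28
Adjust for 79% response: 86.28 / 0.79 = 109.21.
Round up → n = 110.

n = 110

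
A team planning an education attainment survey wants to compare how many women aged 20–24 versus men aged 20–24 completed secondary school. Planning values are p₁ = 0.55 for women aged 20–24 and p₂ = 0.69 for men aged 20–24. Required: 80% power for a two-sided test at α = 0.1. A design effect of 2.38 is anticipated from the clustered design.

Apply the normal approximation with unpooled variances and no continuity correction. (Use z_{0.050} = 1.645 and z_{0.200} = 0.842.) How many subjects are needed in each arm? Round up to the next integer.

n = (z_{α/2} + z_β)² · [p₁(1−p₁) + p₂(1−p₂)] / (p₁ − p₂)²
  = (1.645 + 0.842)² · (0.55·0.45 + 0.69·0.31) / (-0.14)²
  = (2.487)² · (0.2475 + 0.2139) / 0.0196
  = 6.1852 · 0.4614 / 0.0196
  = 145.60
Design effect: 2.38 × 145.60 = 346.54.
Round up → n = 347 per group.

n = 347 per group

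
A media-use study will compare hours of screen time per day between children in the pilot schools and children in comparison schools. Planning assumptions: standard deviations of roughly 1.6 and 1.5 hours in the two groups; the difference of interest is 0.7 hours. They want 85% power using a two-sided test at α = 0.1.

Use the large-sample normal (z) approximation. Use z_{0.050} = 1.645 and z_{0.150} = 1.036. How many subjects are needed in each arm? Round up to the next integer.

n = (z_{α/2} + z_β)² · (σ₁² + σ₂²) / δ²
  = (1.645 + 1.036)² · (1.6² + 1.5² = 4.81) / 0.7²
  = 7.1878 · 4.81 / 0.49
  = 70.56
Round up → n = 71 per group.

n = 71 per group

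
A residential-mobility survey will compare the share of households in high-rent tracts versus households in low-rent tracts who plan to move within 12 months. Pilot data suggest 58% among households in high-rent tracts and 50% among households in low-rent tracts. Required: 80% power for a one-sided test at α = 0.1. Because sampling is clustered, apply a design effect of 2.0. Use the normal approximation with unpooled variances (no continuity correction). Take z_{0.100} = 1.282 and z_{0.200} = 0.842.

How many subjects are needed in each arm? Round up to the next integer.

n = 696 per group

n = (z_α + z_β)² · [p₁(1−p₁) + p₂(1−p₂)] / (p₁ − p₂)²
  = (1.282 + 0.842)² · (0.58·0.42 + 0.50·0.50) / (0.08)²
  = (2.124)² · (0.2436 + 0.2500) / 0.0064
  = 4.5114 · 0.4936 / 0.0064
  = 347.94
Design effect: 2.0 × 347.94 = 695.88.
Round up → n = 696 per group.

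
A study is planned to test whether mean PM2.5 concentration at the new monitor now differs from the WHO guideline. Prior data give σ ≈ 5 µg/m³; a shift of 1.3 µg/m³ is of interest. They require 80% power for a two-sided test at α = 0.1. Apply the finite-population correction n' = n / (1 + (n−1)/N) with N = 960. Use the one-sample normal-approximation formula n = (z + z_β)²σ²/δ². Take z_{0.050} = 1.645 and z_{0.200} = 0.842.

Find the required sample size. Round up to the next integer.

n = 84

n = (z_{α/2} + z_β)² · σ² / δ²
  = (1.645 + 0.842)² · 5² / 1.3²
  = 6.1852 · 25 / 1.69
  = 91.50
Finite-population correction (N = 960): 91.50 / (1 + (91.50 − 1)/960) = 83.61.
Round up → n = 84.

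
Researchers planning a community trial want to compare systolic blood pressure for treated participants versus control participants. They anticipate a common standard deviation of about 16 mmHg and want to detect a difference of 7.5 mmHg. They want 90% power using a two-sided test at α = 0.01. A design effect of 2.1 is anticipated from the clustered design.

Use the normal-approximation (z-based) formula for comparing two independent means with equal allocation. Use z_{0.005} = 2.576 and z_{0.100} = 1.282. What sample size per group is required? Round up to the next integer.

n = (z_{α/2} + z_β)² · (σ₁² + σ₂²) / δ²
  = (2.576 + 1.282)² · (2·16² = 512) / 7.5²
  = 14.8842 · 512 / 56.25
  = 135.48
Design effect: 2.1 × 135.48 = 284.51.
Round up → n = 285 per group.

n = 285 per group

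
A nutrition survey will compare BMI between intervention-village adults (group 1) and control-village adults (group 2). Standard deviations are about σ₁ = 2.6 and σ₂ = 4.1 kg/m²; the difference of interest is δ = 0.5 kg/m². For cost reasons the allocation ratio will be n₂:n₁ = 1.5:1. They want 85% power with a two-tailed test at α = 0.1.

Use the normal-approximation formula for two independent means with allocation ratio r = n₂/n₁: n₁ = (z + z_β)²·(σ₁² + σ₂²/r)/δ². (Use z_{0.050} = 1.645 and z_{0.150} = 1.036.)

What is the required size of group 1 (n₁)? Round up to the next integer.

n₁ = (z_{α/2} + z_β)² · (σ₁² + σ₂²/r) / δ²
   = (1.645 + 1.036)² · (2.6² + 4.1²/1.5) / 0.5²
   = 7.1878 · (6.76 + 11.2067) / 0.25
   = 7.1878 · 17.9667 / 0.25
   = 516.56
Round up → n₁ = 517; n₂ = r·n₁ = 1.5 × 517 = 776.

n₁ = 517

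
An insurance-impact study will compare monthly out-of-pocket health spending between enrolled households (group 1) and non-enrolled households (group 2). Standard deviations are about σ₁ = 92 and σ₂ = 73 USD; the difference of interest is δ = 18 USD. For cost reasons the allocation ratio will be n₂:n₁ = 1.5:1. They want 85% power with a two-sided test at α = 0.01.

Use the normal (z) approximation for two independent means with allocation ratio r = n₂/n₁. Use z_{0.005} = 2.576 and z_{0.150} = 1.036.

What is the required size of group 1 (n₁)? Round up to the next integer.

n₁ = 484

n₁ = (z_{α/2} + z_β)² · (σ₁² + σ₂²/r) / δ²
   = (2.576 + 1.036)² · (92² + 73²/1.5) / 18²
   = 13.0465 · (8464 + 3552.7) / 324
   = 13.0465 · 12016.7 / 324
   = 483.88
Round up → n₁ = 484; n₂ = r·n₁ = 1.5 × 484 = 726.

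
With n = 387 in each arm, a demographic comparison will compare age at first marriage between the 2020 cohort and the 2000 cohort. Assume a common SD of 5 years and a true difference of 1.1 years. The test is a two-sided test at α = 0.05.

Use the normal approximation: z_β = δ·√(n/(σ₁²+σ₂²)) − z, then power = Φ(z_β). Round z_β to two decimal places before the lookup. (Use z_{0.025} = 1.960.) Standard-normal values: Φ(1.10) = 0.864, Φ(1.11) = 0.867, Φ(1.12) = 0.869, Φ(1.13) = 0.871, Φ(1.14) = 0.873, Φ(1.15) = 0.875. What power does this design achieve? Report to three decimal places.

z_β = δ·√(n/(σ₁²+σ₂²)) − z_{α/2}
    = 1.1 · √(387/50) − 1.960
    = 1.1 · 2.78209 − 1.960
    = 3.0603 − 1.960 = 1.1003 → 1.10
Power = Φ(1.10) = 0.864.

Power ≈ 0.864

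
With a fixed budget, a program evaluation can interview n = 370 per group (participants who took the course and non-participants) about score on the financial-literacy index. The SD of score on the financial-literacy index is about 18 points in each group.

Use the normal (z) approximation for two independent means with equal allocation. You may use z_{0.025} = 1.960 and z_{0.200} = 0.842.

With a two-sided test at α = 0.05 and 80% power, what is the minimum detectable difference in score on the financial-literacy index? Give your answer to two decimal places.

Minimum detectable difference ≈ 3.71 points

δ = (z_{α/2} + z_β) · √((σ₁²+σ₂²)/n)
  = (1.960 + 0.842) · √(648/370)
  = 2.802 · √1.7514
  = 2.802 · 1.3234
  = 3.7081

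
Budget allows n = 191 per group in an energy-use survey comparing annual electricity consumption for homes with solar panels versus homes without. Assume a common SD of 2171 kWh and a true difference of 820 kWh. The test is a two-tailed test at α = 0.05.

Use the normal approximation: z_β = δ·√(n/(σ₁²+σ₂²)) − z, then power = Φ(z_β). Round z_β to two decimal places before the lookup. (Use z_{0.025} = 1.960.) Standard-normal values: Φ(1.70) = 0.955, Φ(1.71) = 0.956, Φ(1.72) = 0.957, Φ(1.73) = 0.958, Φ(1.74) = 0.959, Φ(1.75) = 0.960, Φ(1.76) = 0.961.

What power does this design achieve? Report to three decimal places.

Power ≈ 0.958

z_β = δ·√(n/(σ₁²+σ₂²)) − z_{α/2}
    = 820 · √(191/9426482) − 1.960
    = 820 · 0.00450 − 1.960
    = 3.6911 − 1.960 = 1.7311 → 1.73
Power = Φ(1.73) = 0.958.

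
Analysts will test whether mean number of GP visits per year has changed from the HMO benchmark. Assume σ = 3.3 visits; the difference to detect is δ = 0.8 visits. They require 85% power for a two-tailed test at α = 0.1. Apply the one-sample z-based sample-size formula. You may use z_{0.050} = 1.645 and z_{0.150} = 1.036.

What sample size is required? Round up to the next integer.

n = (z_{α/2} + z_β)² · σ² / δ²
  = (1.645 + 1.036)² · 3.3² / 0.8²
  = 7.1878 · 10.89 / 0.64
  = 122.30
Round up → n = 123.

n = 123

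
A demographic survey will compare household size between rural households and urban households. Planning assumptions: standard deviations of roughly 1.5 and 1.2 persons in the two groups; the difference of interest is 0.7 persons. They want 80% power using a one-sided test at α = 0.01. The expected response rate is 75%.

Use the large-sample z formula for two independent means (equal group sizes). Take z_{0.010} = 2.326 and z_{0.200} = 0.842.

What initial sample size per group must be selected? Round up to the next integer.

n = 101 per group

n = (z_α + z_β)² · (σ₁² + σ₂²) / δ²
  = (2.326 + 0.842)² · (1.5² + 1.2² = 3.69) / 0.7²
  = 10.0362 · 3.69 / 0.49
  = 75.58
Adjust for 75% response: 75.58 / 0.75 = 100.77.
Round up → n = 101 per group.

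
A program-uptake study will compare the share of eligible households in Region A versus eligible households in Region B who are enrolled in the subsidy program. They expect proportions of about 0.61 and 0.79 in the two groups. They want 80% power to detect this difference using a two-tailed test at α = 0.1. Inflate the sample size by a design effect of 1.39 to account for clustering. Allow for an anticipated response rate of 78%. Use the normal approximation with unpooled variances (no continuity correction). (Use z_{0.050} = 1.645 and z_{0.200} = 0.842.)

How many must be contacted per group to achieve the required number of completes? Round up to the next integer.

n = 138 per group

n = (z_{α/2} + z_β)² · [p₁(1−p₁) + p₂(1−p₂)] / (p₁ − p₂)²
  = (1.645 + 0.842)² · (0.61·0.39 + 0.79·0.21) / (-0.18)²
  = (2.487)² · (0.2379 + 0.1659) / 0.0324
  = 6.1852 · 0.4038 / 0.0324
  = 77.09
Design effect: 1.39 × 77.09 = 107.15.
Adjust for 78% response: 107.15 / 0.78 = 137.37.
Round up → n = 138 per group.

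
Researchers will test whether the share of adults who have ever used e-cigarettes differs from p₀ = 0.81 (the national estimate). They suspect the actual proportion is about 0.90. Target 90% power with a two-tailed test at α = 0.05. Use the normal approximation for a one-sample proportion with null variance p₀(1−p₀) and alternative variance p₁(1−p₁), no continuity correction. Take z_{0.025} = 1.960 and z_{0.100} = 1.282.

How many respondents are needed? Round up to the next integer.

n = [z_{α/2}·√(p₀q₀) + z_β·√(p₁q₁)]² / (p₁ − p₀)²
  = [1.960·√(0.81·0.19) + 1.282·√(0.90·0.10)]² / (0.09)²
  = [1.960·0.3923 + 1.282·0.3000]² / 0.0081
  = [1.1535]² / 0.0081
  = 164.27
Round up → n = 165.

n = 165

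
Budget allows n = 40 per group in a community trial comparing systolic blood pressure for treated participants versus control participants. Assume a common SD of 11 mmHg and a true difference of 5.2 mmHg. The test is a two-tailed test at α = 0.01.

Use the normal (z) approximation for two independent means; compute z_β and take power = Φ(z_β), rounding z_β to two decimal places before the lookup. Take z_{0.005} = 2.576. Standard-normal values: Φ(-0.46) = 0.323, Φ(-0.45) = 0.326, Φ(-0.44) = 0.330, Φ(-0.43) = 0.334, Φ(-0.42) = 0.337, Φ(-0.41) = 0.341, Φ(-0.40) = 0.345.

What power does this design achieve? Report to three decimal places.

z_β = δ·√(n/(σ₁²+σ₂²)) − z_{α/2}
    = 5.2 · √(40/242) − 2.576
    = 5.2 · 0.40656 − 2.576
    = 2.1141 − 2.576 = -0.4619 → -0.46
Power = Φ(-0.46) = 0.323.

Power ≈ 0.323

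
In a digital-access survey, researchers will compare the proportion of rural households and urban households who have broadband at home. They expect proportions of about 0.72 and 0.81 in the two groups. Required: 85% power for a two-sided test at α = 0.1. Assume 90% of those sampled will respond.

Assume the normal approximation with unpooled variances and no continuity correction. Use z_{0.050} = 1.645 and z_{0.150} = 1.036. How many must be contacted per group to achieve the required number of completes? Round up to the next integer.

n = (z_{α/2} + z_β)² · [p₁(1−p₁) + p₂(1−p₂)] / (p₁ − p₂)²
  = (1.645 + 1.036)² · (0.72·0.28 + 0.81·0.19) / (-0.09)²
  = (2.681)² · (0.2016 + 0.1539) / 0.0081
  = 7.1878 · 0.3555 / 0.0081
  = 315.46
Adjust for 90% response: 315.46 / 0.90 = 350.51.
Round up → n = 351 per group.

n = 351 per group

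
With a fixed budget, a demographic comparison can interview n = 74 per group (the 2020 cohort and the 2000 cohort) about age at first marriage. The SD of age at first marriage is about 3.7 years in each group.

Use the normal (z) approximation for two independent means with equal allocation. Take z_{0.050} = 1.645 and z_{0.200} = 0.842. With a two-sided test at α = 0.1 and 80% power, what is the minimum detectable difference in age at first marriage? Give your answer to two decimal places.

δ = (z_{α/2} + z_β) · √((σ₁²+σ₂²)/n)
  = (1.645 + 0.842) · √(27.38/74)
  = 2.487 · √0.37
  = 2.487 · 0.6083
  = 1.5128

Minimum detectable difference ≈ 1.51 years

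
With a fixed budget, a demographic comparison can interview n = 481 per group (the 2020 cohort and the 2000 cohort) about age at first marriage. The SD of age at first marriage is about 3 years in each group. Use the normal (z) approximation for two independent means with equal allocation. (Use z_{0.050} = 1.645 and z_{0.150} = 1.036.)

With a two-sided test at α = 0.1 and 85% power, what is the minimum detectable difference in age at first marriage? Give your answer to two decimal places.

δ = (z_{α/2} + z_β) · √((σ₁²+σ₂²)/n)
  = (1.645 + 1.036) · √(18/481)
  = 2.681 · √0.03742
  = 2.681 · 0.1934
  = 0.5186

Minimum detectable difference ≈ 0.52 years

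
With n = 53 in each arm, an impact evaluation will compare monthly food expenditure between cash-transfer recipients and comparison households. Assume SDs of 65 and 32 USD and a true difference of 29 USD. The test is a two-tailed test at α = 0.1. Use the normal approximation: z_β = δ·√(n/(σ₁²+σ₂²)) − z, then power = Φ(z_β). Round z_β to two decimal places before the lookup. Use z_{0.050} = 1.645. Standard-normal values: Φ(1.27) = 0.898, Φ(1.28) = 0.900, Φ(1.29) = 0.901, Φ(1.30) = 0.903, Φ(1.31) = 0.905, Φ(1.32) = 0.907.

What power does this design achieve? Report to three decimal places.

Power ≈ 0.898

z_β = δ·√(n/(σ₁²+σ₂²)) − z_{α/2}
    = 29 · √(53/5249) − 1.645
    = 29 · 0.10048 − 1.645
    = 2.9141 − 1.645 = 1.2691 → 1.27
Power = Φ(1.27) = 0.898.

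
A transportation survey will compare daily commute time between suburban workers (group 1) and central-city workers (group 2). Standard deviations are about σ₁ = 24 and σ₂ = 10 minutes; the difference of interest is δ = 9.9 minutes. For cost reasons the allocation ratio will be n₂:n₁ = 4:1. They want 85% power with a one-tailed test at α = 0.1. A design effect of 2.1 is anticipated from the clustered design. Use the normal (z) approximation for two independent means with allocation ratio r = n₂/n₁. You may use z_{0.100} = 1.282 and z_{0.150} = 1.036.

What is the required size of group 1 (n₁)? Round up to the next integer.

n₁ = 70

n₁ = (z_α + z_β)² · (σ₁² + σ₂²/r) / δ²
   = (1.282 + 1.036)² · (24² + 10²/4) / 9.9²
   = 5.3731 · (576 + 25) / 98.01
   = 5.3731 · 601 / 98.01
   = 32.95
Design effect: 2.1 × 32.95 = 69.19.
Round up → n₁ = 70; n₂ = r·n₁ = 4 × 70 = 280.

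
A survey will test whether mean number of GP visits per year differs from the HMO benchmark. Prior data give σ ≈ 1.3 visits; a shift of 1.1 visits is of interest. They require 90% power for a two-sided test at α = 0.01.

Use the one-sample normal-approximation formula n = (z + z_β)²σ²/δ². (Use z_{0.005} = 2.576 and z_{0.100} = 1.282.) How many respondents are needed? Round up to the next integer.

n = 21

n = (z_{α/2} + z_β)² · σ² / δ²
  = (2.576 + 1.282)² · 1.3² / 1.1²
  = 14.8842 · 1.69 / 1.21
  = 20.79
Round up → n = 21.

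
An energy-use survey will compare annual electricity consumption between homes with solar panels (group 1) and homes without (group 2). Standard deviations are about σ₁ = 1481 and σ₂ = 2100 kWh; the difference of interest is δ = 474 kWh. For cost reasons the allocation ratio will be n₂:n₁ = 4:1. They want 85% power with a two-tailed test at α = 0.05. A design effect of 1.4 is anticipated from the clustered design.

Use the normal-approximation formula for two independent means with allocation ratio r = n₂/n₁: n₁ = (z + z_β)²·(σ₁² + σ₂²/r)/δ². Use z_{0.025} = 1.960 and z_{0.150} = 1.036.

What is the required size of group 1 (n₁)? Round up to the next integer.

n₁ = (z_{α/2} + z_β)² · (σ₁² + σ₂²/r) / δ²
   = (1.960 + 1.036)² · (1481² + 2100²/4) / 474²
   = 8.9760 · (2193361 + 1102500) / 224676
   = 8.9760 · 3295861 / 224676
   = 131.67
Design effect: 1.4 × 131.67 = 184.34.
Round up → n₁ = 185; n₂ = r·n₁ = 4 × 185 = 740.

n₁ = 185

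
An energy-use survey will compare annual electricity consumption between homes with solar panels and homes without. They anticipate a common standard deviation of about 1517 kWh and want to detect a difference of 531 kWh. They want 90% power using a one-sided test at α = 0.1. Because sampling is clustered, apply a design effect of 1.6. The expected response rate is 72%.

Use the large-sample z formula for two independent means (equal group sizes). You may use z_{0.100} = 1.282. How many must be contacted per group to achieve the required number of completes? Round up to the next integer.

n = (z_α + z_β)² · (σ₁² + σ₂²) / δ²
  = (1.282 + 1.282)² · (2·1517² = 4602578) / 531²
  = 6.5741 · 4602578 / 281961
  = 107.31
Design effect: 1.6 × 107.31 = 171.70.
Adjust for 72% response: 171.70 / 0.72 = 238.47.
Round up → n = 239 per group.

n = 239 per group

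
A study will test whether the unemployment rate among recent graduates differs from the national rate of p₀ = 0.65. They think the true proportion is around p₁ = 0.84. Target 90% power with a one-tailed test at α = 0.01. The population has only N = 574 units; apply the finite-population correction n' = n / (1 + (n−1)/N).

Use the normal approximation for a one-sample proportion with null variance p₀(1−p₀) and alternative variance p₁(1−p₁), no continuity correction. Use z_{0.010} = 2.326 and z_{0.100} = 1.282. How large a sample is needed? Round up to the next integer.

n = 62

n = [z_α·√(p₀q₀) + z_β·√(p₁q₁)]² / (p₁ − p₀)²
  = [2.326·√(0.65·0.35) + 1.282·√(0.84·0.16)]² / (0.19)²
  = [2.326·0.4770 + 1.282·0.3666]² / 0.0361
  = [1.5794]² / 0.0361
  = 69.10
Finite-population correction (N = 574): 69.10 / (1 + (69.10 − 1)/574) = 61.77.
Round up → n = 62.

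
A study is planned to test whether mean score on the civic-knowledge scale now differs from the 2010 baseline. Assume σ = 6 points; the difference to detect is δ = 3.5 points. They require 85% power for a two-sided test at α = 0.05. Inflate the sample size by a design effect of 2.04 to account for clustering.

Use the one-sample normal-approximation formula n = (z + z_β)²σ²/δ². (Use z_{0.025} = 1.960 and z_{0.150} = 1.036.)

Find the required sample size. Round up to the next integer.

n = (z_{α/2} + z_β)² · σ² / δ²
  = (1.960 + 1.036)² · 6² / 3.5²
  = 8.9760 · 36 / 12.25
  = 26.38
Design effect: 2.04 × 26.38 = 53.81.
Round up → n = 54.

n = 54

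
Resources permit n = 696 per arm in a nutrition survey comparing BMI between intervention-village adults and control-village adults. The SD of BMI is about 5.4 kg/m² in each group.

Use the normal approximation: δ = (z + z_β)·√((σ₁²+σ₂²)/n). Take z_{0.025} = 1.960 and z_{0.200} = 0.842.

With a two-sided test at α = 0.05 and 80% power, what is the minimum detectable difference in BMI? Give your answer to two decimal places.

δ = (z_{α/2} + z_β) · √((σ₁²+σ₂²)/n)
  = (1.960 + 0.842) · √(58.32/696)
  = 2.802 · √0.08379
  = 2.802 · 0.2895
  = 0.8111

Minimum detectable difference ≈ 0.81 kg/m²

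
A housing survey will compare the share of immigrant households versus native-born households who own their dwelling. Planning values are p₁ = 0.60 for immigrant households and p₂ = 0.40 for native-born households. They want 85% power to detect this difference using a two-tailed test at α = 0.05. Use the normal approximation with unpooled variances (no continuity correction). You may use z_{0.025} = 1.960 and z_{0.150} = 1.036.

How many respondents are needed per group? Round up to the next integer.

n = (z_{α/2} + z_β)² · [p₁(1−p₁) + p₂(1−p₂)] / (p₁ − p₂)²
  = (1.960 + 1.036)² · (0.60·0.40 + 0.40·0.60) / (0.20)²
  = (2.996)² · (0.2400 + 0.2400) / 0.0400
  = 8.9760 · 0.4800 / 0.0400
  = 107.71
Round up → n = 108 per group.

n = 108 per group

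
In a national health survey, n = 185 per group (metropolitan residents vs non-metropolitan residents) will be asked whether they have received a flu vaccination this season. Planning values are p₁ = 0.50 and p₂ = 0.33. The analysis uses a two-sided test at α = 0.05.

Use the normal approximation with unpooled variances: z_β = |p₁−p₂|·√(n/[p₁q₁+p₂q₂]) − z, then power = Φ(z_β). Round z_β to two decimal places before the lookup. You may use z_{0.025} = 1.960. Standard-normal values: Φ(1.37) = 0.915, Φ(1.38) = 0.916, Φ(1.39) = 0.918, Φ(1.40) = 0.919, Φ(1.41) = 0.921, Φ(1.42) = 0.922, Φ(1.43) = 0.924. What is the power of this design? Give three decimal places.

z_β = |p₁−p₂|·√(n/[p₁q₁+p₂q₂]) − z_{α/2}
    = 0.17 · √(185/0.4711) − 1.960
    = 0.17 · 19.8166 − 1.960
    = 3.3688 − 1.960 = 1.4088 → 1.41
Power = Φ(1.41) = 0.921.

Power ≈ 0.921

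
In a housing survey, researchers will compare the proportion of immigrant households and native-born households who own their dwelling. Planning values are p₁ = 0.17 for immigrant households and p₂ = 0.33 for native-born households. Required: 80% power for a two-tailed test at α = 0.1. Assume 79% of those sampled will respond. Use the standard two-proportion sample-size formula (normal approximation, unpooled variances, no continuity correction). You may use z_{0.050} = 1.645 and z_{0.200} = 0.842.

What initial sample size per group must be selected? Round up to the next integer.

n = (z_{α/2} + z_β)² · [p₁(1−p₁) + p₂(1−p₂)] / (p₁ − p₂)²
  = (1.645 + 0.842)² · (0.17·0.83 + 0.33·0.67) / (-0.16)²
  = (2.487)² · (0.1411 + 0.2211) / 0.0256
  = 6.1852 · 0.3622 / 0.0256
  = 87.51
Adjust for 79% response: 87.51 / 0.79 = 110.77.
Round up → n = 111 per group.

n = 111 per group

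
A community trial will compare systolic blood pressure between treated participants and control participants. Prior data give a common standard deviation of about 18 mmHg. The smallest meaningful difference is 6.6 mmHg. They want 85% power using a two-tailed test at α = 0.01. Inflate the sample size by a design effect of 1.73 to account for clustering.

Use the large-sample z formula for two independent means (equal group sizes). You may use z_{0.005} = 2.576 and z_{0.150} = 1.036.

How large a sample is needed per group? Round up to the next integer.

n = 336 per group

n = (z_{α/2} + z_β)² · (σ₁² + σ₂²) / δ²
  = (2.576 + 1.036)² · (2·18² = 648) / 6.6²
  = 13.0465 · 648 / 43.56
  = 194.08
Design effect: 1.73 × 194.08 = 335.76.
Round up → n = 336 per group.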